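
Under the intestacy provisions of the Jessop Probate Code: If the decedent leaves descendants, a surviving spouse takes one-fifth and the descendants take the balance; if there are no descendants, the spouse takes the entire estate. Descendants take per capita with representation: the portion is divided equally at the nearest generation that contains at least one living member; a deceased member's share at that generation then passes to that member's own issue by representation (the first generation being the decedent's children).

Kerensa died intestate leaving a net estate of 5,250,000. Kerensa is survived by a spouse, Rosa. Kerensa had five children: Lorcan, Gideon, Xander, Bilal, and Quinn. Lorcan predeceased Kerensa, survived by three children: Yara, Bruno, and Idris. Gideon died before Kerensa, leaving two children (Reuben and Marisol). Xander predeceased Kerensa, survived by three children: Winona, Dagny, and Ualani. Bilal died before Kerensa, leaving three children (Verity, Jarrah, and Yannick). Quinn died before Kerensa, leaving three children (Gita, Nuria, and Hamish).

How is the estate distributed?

Rosa takes one-fifth of 5,250,000 = 1,050,000. The remaining 4,200,000 passes to the descendants.
No child survives, so the initial division is made at the grandchildren's generation.
The descendants' portion (4,200,000) is divided into 14 shares of 300,000: Yara, Bruno, Idris, Reuben, Marisol, Winona, Dagny, Ualani, Verity, Jarrah, Yannick, Gita, Nuria, and Hamish each take 300,000.

Rosa: 1,050,000; Yara: 300,000; Bruno: 300,000; Idris: 300,000; Reuben: 300,000; Marisol: 300,000; Winona: 300,000; Dagny: 300,000; Ualani: 300,000; Verity: 300,000; Jarrah: 300,000; Yannick: 300,000; Gita: 300,000; Nuria: 300,000; Hamish: 300,000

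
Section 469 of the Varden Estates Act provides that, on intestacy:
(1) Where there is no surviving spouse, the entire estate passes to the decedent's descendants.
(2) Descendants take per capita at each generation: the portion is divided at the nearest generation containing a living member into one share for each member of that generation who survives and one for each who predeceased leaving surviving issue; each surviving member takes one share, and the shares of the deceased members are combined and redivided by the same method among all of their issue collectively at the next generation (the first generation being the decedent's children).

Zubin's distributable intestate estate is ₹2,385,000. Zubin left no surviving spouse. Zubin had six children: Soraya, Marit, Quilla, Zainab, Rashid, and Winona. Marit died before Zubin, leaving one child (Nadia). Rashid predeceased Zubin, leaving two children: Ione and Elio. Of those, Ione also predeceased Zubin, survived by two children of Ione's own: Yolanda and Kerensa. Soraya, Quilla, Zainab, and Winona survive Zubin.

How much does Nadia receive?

Nadia receives ₹265,000.

The entire ₹2,385,000 passes to the descendants.
That amount (₹2,385,000) is divided at the children's generation into 6 shares of ₹397,500. Soraya, Quilla, Zainab, and Winona each take ₹397,500. The 2 shares of the deceased (Marit and Rashid) are combined into a pool of ₹795,000.
That pool (₹795,000) is divided at the grandchildren's generation into 3 shares of ₹265,000. Nadia and Elio each take ₹265,000. The remaining share for the deceased Ione (₹265,000) is carried to the next generation.
That pool (₹265,000) is divided at the great-grandchildren's generation equally among Yolanda and Kerensa: ₹132,500 each.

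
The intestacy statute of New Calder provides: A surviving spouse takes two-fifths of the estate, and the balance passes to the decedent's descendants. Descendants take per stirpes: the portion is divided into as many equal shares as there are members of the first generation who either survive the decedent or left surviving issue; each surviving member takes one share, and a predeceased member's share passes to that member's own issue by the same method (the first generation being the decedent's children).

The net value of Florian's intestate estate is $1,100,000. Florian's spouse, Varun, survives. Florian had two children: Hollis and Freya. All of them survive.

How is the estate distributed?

Varun takes two-fifths of $1,100,000 = $440,000. The remaining $660,000 passes to the descendants.
The descendants' portion ($660,000) is divided into 2 shares of $330,000: Hollis and Freya each take $330,000.

Varun: $440,000; Hollis: $330,000; Freya: $330,000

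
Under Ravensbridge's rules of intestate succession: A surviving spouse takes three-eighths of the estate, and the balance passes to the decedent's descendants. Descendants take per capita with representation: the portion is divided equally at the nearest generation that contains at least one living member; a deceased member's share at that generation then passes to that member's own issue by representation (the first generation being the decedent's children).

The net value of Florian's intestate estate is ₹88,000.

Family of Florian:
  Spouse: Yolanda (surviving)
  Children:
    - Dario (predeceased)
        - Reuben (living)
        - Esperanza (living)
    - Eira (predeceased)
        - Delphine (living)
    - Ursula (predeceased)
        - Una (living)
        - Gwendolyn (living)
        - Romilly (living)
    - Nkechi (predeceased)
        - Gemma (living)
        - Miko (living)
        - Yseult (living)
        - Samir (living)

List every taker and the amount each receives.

Yolanda: ₹33,000; Reuben: ₹5,500; Esperanza: ₹5,500; Delphine: ₹5,500; Una: ₹5,500; Gwendolyn: ₹5,500; Romilly: ₹5,500; Gemma: ₹5,500; Miko: ₹5,500; Yseult: ₹5,500; Samir: ₹5,500

Yolanda takes three-eighths of ₹88,000 = ₹33,000. The remaining ₹55,000 passes to the descendants.
No child survives, so the initial division is made at the grandchildren's generation.
The descendants' portion (₹55,000) is divided into 10 shares of ₹5,500: Reuben, Esperanza, Delphine, Una, Gwendolyn, Romilly, Gemma, Miko, Yseult, and Samir each take ₹5,500.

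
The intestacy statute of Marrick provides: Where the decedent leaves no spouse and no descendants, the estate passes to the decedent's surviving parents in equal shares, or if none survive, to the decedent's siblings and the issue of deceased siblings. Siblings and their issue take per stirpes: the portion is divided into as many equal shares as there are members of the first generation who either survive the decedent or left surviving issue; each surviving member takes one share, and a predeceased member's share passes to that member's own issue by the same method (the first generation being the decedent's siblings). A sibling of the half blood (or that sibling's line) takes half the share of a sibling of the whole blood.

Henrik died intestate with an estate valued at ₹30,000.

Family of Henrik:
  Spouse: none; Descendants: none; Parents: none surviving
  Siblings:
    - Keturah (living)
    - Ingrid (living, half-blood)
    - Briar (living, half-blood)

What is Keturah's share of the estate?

The entire ₹30,000 passes to the siblings and their issue.
Counting each half-blood sibling's line as half a unit, there are 2 units in ₹30,000, so one unit is ₹15,000. Whole-blood lines (Keturah) take ₹15,000 each; half-blood lines (Ingrid and Briar) take ₹7,500 each.

Keturah receives ₹15,000.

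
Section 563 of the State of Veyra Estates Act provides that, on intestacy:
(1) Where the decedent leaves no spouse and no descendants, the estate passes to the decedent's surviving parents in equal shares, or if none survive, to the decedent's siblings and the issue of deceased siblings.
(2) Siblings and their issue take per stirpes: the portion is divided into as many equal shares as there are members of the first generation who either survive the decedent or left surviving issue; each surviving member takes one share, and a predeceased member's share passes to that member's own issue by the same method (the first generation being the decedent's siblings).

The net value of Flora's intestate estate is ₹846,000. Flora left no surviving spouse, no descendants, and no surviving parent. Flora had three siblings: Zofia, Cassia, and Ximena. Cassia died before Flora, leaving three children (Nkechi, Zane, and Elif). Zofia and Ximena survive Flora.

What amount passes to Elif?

Elif receives ₹94,000.

The entire ₹846,000 passes to the siblings and their issue.
That amount (₹846,000) is divided into 3 shares of ₹282,000: Zofia and Ximena each take ₹282,000; Cassia's ₹282,000 share passes to Cassia's issue.
Cassia's share (₹282,000) is divided into 3 shares of ₹94,000: Nkechi, Zane, and Elif each take ₹94,000.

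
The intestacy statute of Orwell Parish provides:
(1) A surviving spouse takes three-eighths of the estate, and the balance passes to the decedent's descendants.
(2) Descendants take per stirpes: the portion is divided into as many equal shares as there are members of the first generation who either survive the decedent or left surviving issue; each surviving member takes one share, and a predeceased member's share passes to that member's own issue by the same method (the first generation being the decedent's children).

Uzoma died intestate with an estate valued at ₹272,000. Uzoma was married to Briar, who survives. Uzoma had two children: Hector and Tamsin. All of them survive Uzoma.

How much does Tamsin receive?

Tamsin receives ₹85,000.

Briar takes three-eighths of ₹272,000 = ₹102,000. The remaining ₹170,000 passes to the descendants.
The descendants' portion (₹170,000) is divided into 2 shares of ₹85,000: Hector and Tamsin each take ₹85,000.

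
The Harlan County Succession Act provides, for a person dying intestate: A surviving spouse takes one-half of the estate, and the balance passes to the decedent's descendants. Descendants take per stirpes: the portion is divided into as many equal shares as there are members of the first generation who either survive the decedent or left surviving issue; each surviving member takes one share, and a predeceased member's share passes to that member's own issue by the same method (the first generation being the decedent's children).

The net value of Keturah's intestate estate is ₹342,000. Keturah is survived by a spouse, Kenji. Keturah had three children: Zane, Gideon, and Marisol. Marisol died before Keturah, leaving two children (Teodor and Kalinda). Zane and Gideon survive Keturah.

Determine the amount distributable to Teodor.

Kenji takes one-half of ₹342,000 = ₹171,000. The remaining ₹171,000 passes to the descendants.
The descendants' portion (₹171,000) is divided into 3 shares of ₹57,000: Zane and Gideon each take ₹57,000; Marisol's ₹57,000 share passes to Marisol's issue.
Marisol's share (₹57,000) is divided into 2 shares of ₹28,500: Teodor and Kalinda each take ₹28,500.

Teodor receives ₹28,500.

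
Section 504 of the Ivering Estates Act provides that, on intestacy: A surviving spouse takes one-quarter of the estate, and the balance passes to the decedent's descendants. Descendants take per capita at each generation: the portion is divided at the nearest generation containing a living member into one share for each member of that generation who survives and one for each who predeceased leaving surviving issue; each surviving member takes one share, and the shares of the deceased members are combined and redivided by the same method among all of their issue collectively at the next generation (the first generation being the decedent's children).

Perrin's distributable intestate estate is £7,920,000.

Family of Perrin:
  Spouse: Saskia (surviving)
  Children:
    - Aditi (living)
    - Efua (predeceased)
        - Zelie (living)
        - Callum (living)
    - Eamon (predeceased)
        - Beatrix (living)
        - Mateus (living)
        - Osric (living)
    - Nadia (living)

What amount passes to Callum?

Callum receives £594,000.

Saskia takes one-quarter of £7,920,000 = £1,980,000. The remaining £5,940,000 passes to the descendants.
The descendants' portion (£5,940,000) is divided at the children's generation into 4 shares of £1,485,000. Aditi and Nadia each take £1,485,000. The 2 shares of the deceased (Efua and Eamon) are combined into a pool of £2,970,000.
That pool (£2,970,000) is divided at the grandchildren's generation equally among Zelie, Callum, Beatrix, Mateus, and Osric: £594,000 each.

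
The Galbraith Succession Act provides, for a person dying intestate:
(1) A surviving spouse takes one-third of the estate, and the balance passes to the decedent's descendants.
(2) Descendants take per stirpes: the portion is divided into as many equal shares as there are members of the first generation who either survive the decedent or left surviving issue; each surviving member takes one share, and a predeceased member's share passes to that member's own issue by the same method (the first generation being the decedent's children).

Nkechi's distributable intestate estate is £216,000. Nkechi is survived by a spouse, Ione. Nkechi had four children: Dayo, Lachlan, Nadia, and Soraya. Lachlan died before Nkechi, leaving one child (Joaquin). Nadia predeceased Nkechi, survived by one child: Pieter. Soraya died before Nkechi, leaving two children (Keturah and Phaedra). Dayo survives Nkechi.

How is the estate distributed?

Ione: £72,000; Dayo: £36,000; Joaquin: £36,000; Pieter: £36,000; Keturah: £18,000; Phaedra: £18,000

Ione takes one-third of £216,000 = £72,000. The remaining £144,000 passes to the descendants.
The descendants' portion (£144,000) is divided into 4 shares of £36,000: Dayo takes £36,000; Lachlan's £36,000 share passes to Lachlan's issue; Nadia's £36,000 share passes to Nadia's issue; Soraya's £36,000 share passes to Soraya's issue.
Lachlan's share (£36,000) passes entirely to Joaquin.
Nadia's share (£36,000) passes entirely to Pieter.
Soraya's share (£36,000) is divided into 2 shares of £18,000: Keturah and Phaedra each take £18,000.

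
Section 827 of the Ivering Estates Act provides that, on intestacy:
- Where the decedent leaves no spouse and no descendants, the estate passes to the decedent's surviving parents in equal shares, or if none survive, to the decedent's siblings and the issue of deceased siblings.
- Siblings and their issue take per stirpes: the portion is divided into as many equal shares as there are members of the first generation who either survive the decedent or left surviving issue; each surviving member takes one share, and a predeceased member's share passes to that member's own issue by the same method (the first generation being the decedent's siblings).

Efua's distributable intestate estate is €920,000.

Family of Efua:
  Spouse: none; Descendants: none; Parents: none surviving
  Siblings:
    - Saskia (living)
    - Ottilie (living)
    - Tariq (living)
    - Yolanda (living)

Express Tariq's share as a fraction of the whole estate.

Tariq receives 1/4 of the estate.

The entire €920,000 passes to the siblings and their issue.
That amount (€920,000) is divided into 4 shares of €230,000: Saskia, Ottilie, Tariq, and Yolanda each take €230,000.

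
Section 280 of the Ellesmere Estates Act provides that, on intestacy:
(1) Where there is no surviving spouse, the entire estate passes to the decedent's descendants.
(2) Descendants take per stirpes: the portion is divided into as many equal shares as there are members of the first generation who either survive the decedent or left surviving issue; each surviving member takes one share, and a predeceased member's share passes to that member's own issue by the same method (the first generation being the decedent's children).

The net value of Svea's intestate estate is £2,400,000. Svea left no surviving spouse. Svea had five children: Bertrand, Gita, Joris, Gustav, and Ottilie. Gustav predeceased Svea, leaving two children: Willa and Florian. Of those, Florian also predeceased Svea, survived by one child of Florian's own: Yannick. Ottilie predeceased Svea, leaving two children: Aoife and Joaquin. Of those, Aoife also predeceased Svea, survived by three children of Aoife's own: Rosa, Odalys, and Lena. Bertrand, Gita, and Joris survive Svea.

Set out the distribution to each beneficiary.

The entire £2,400,000 passes to the descendants.
That amount (£2,400,000) is divided into 5 shares of £480,000: Bertrand, Gita, and Joris each take £480,000; Gustav's £480,000 share passes to Gustav's issue; Ottilie's £480,000 share passes to Ottilie's issue.
Gustav's share (£480,000) is divided into 2 shares of £240,000: Willa takes £240,000; Florian's £240,000 share passes to Florian's issue.
Florian's share (£240,000) passes entirely to Yannick.
Ottilie's share (£480,000) is divided into 2 shares of £240,000: Joaquin takes £240,000; Aoife's £240,000 share passes to Aoife's issue.
Aoife's share (£240,000) is divided into 3 shares of £80,000: Rosa, Odalys, and Lena each take £80,000.

Bertrand: £480,000; Gita: £480,000; Joris: £480,000; Willa: £240,000; Yannick: £240,000; Rosa: £80,000; Odalys: £80,000; Lena: £80,000; Joaquin: £240,000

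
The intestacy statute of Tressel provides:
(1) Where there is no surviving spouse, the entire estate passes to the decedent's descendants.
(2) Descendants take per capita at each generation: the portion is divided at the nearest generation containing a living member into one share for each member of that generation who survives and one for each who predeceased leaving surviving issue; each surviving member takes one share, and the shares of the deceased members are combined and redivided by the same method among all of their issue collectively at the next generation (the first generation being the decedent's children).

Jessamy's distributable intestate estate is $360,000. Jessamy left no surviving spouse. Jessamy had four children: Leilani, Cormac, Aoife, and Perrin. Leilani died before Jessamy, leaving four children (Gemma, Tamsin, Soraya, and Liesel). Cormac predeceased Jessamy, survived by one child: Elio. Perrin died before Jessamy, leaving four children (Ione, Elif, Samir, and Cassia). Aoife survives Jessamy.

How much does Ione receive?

The entire $360,000 passes to the descendants.
That amount ($360,000) is divided at the children's generation into 4 shares of $90,000. Aoife takes $90,000. The 3 shares of the deceased (Leilani, Cormac, and Perrin) are combined into a pool of $270,000.
That pool ($270,000) is divided at the grandchildren's generation equally among Gemma, Tamsin, Soraya, Liesel, Elio, Ione, Elif, Samir, and Cassia: $30,000 each.

Ione receives $30,000.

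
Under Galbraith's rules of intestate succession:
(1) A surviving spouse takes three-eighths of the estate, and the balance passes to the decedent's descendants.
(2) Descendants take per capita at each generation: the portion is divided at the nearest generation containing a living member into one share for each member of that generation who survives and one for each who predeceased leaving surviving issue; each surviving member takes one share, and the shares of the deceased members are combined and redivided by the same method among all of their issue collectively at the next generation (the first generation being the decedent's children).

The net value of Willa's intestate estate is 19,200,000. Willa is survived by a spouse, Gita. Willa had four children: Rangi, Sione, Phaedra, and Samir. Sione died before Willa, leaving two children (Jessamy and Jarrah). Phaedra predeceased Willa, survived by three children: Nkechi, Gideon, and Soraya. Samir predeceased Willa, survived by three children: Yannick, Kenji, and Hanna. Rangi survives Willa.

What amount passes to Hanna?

Gita takes three-eighths of 19,200,000 = 7,200,000. The remaining 12,000,000 passes to the descendants.
The descendants' portion (12,000,000) is divided at the children's generation into 4 shares of 3,000,000. Rangi takes 3,000,000. The 3 shares of the deceased (Sione, Phaedra, and Samir) are combined into a pool of 9,000,000.
That pool (9,000,000) is divided at the grandchildren's generation equally among Jessamy, Jarrah, Nkechi, Gideon, Soraya, Yannick, Kenji, and Hanna: 1,125,000 each.

Hanna receives 1,125,000.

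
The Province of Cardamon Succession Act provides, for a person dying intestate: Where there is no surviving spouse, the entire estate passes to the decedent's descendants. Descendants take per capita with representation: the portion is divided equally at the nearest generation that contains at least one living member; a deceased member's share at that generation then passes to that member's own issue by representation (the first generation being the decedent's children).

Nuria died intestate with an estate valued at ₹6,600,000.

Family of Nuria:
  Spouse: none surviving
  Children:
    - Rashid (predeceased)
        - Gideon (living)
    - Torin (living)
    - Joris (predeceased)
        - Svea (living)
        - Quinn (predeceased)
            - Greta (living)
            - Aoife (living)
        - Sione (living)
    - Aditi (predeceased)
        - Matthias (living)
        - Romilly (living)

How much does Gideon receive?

Gideon receives ₹1,650,000.

The entire ₹6,600,000 passes to the descendants.
That amount (₹6,600,000) is divided into 4 shares of ₹1,650,000: Torin takes ₹1,650,000; Rashid's ₹1,650,000 share passes to Rashid's issue; Joris's ₹1,650,000 share passes to Joris's issue; Aditi's ₹1,650,000 share passes to Aditi's issue.
Rashid's share (₹1,650,000) passes entirely to Gideon.
Joris's share (₹1,650,000) is divided into 3 shares of ₹550,000: Svea and Sione each take ₹550,000; Quinn's ₹550,000 share passes to Quinn's issue.
Quinn's share (₹550,000) is divided into 2 shares of ₹275,000: Greta and Aoife each take ₹275,000.
Aditi's share (₹1,650,000) is divided into 2 shares of ₹825,000: Matthias and Romilly each take ₹825,000.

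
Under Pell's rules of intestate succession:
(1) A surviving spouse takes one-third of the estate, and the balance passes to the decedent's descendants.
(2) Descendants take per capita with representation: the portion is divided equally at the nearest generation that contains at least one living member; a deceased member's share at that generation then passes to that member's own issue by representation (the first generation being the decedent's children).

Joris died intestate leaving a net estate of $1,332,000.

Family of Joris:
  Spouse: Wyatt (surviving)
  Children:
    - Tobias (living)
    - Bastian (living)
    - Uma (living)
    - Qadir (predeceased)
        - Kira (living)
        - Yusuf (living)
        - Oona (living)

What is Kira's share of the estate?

Kira receives $74,000.

Wyatt takes one-third of $1,332,000 = $444,000. The remaining $888,000 passes to the descendants.
The descendants' portion ($888,000) is divided into 4 shares of $222,000: Tobias, Bastian, and Uma each take $222,000; Qadir's $222,000 share passes to Qadir's issue.
Qadir's share ($222,000) is divided into 3 shares of $74,000: Kira, Yusuf, and Oona each take $74,000.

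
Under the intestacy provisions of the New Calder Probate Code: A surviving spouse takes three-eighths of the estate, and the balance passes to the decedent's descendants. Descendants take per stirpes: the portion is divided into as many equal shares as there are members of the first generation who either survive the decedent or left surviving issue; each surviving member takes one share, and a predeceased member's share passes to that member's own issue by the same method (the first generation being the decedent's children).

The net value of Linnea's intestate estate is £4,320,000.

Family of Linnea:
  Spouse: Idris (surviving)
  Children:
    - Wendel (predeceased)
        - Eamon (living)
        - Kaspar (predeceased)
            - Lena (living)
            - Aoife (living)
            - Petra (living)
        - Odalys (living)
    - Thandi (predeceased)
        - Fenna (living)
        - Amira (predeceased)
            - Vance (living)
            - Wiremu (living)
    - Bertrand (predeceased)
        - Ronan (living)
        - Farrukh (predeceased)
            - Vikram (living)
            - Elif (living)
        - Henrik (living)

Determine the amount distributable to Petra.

Petra receives £100,000.

Idris takes three-eighths of £4,320,000 = £1,620,000. The remaining £2,700,000 passes to the descendants.
The descendants' portion (£2,700,000) is divided into 3 shares of £900,000: Wendel's £900,000 share passes to Wendel's issue; Thandi's £900,000 share passes to Thandi's issue; Bertrand's £900,000 share passes to Bertrand's issue.
Wendel's share (£900,000) is divided into 3 shares of £300,000: Eamon and Odalys each take £300,000; Kaspar's £300,000 share passes to Kaspar's issue.
Kaspar's share (£300,000) is divided into 3 shares of £100,000: Lena, Aoife, and Petra each take £100,000.
Thandi's share (£900,000) is divided into 2 shares of £450,000: Fenna takes £450,000; Amira's £450,000 share passes to Amira's issue.
Amira's share (£450,000) is divided into 2 shares of £225,000: Vance and Wiremu each take £225,000.
Bertrand's share (£900,000) is divided into 3 shares of £300,000: Ronan and Henrik each take £300,000; Farrukh's £300,000 share passes to Farrukh's issue.
Farrukh's share (£300,000) is divided into 2 shares of £150,000: Vikram and Elif each take £150,000.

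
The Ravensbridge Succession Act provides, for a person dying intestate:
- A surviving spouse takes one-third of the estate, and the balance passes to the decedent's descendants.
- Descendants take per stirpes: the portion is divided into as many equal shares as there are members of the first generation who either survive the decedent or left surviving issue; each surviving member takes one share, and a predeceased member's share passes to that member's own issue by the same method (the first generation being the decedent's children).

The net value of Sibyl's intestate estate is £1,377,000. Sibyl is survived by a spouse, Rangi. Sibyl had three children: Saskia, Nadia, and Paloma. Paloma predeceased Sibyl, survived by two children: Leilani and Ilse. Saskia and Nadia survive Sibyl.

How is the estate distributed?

Rangi takes one-third of £1,377,000 = £459,000. The remaining £918,000 passes to the descendants.
The descendants' portion (£918,000) is divided into 3 shares of £306,000: Saskia and Nadia each take £306,000; Paloma's £306,000 share passes to Paloma's issue.
Paloma's share (£306,000) is divided into 2 shares of £153,000: Leilani and Ilse each take £153,000.

Rangi: £459,000; Saskia: £306,000; Nadia: £306,000; Leilani: £153,000; Ilse: £153,000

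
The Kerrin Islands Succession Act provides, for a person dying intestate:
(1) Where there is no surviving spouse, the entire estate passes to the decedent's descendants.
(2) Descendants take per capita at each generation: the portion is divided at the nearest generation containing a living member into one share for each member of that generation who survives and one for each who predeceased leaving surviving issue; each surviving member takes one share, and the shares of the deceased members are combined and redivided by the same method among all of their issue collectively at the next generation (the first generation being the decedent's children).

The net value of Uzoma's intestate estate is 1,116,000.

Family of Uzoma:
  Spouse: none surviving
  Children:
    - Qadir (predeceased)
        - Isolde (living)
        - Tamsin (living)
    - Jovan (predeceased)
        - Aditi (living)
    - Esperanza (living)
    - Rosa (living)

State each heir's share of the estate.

Isolde: 186,000; Tamsin: 186,000; Aditi: 186,000; Esperanza: 279,000; Rosa: 279,000

The entire 1,116,000 passes to the descendants.
That amount (1,116,000) is divided at the children's generation into 4 shares of 279,000. Esperanza and Rosa each take 279,000. The 2 shares of the deceased (Qadir and Jovan) are combined into a pool of 558,000.
That pool (558,000) is divided at the grandchildren's generation equally among Isolde, Tamsin, and Aditi: 186,000 each.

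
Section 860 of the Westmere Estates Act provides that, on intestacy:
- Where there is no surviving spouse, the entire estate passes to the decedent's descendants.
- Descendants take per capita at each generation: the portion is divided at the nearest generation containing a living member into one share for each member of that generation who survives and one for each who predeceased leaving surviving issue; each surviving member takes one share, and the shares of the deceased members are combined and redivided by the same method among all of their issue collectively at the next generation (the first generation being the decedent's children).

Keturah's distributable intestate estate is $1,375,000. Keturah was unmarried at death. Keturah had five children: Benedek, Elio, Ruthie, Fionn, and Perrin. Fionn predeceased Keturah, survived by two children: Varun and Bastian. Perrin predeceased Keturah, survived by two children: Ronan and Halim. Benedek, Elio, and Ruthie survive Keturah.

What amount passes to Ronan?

The entire $1,375,000 passes to the descendants.
That amount ($1,375,000) is divided at the children's generation into 5 shares of $275,000. Benedek, Elio, and Ruthie each take $275,000. The 2 shares of the deceased (Fionn and Perrin) are combined into a pool of $550,000.
That pool ($550,000) is divided at the grandchildren's generation equally among Varun, Bastian, Ronan, and Halim: $137,500 each.

Ronan receives $137,500.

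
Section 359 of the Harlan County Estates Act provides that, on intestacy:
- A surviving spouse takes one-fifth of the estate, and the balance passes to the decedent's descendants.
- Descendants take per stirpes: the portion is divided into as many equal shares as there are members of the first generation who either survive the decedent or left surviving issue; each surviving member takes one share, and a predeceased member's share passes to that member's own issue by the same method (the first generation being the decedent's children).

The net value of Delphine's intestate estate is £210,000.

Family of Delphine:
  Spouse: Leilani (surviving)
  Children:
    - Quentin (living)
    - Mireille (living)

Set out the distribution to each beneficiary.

Leilani: £42,000; Quentin: £84,000; Mireille: £84,000

Leilani takes one-fifth of £210,000 = £42,000. The remaining £168,000 passes to the descendants.
The descendants' portion (£168,000) is divided into 2 shares of £84,000: Quentin and Mireille each take £84,000.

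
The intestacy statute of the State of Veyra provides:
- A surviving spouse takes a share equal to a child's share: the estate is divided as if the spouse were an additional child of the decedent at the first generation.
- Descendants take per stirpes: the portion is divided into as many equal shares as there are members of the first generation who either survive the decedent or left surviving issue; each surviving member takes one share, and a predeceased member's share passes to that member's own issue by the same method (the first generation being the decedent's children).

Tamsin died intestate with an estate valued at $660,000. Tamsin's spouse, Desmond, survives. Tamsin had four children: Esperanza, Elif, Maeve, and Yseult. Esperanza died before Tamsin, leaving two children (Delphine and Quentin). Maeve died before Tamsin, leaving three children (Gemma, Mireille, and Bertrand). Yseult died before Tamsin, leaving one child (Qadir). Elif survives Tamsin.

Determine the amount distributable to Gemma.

The spouse counts as an additional share at the children's level, so there are 5 primary shares of $132,000. Desmond takes one such share ($132,000).
The children's combined portion ($528,000) is divided into 4 shares of $132,000: Elif takes $132,000; Esperanza's $132,000 share passes to Esperanza's issue; Maeve's $132,000 share passes to Maeve's issue; Yseult's $132,000 share passes to Yseult's issue.
Esperanza's share ($132,000) is divided into 2 shares of $66,000: Delphine and Quentin each take $66,000.
Maeve's share ($132,000) is divided into 3 shares of $44,000: Gemma, Mireille, and Bertrand each take $44,000.
Yseult's share ($132,000) passes entirely to Qadir.

Gemma receives $44,000.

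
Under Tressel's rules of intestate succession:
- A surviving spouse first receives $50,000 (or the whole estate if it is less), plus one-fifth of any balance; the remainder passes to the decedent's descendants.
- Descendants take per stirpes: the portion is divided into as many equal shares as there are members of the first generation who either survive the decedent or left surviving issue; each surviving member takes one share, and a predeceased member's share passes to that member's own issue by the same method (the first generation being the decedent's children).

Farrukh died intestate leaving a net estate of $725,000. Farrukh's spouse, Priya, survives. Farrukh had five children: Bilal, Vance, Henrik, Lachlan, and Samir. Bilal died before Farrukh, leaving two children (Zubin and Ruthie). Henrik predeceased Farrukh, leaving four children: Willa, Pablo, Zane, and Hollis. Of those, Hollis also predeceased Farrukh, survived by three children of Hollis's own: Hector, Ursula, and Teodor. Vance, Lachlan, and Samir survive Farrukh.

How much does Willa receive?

Willa receives $27,000.

Priya first takes $50,000, leaving a balance of $675,000. Priya then takes one-fifth of the balance ($135,000), for a total of $185,000. The remaining $540,000 passes to the descendants.
The descendants' portion ($540,000) is divided into 5 shares of $108,000: Vance, Lachlan, and Samir each take $108,000; Bilal's $108,000 share passes to Bilal's issue; Henrik's $108,000 share passes to Henrik's issue.
Bilal's share ($108,000) is divided into 2 shares of $54,000: Zubin and Ruthie each take $54,000.
Henrik's share ($108,000) is divided into 4 shares of $27,000: Willa, Pablo, and Zane each take $27,000; Hollis's $27,000 share passes to Hollis's issue.
Hollis's share ($27,000) is divided into 3 shares of $9,000: Hector, Ursula, and Teodor each take $9,000.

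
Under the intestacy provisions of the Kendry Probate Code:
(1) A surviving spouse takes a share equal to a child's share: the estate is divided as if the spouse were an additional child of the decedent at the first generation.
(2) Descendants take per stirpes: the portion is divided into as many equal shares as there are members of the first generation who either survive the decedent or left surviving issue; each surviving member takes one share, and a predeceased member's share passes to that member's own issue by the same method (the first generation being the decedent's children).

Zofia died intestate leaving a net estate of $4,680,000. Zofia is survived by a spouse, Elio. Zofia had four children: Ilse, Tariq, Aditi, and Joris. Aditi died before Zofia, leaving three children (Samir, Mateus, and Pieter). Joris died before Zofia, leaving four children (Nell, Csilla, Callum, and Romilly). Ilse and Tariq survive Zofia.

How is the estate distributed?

The spouse counts as an additional share at the children's level, so there are 5 primary shares of $936,000. Elio takes one such share ($936,000).
The children's combined portion ($3,744,000) is divided into 4 shares of $936,000: Ilse and Tariq each take $936,000; Aditi's $936,000 share passes to Aditi's issue; Joris's $936,000 share passes to Joris's issue.
Aditi's share ($936,000) is divided into 3 shares of $312,000: Samir, Mateus, and Pieter each take $312,000.
Joris's share ($936,000) is divided into 4 shares of $234,000: Nell, Csilla, Callum, and Romilly each take $234,000.

Elio: $936,000; Ilse: $936,000; Tariq: $936,000; Samir: $312,000; Mateus: $312,000; Pieter: $312,000; Nell: $234,000; Csilla: $234,000; Callum: $234,000; Romilly: $234,000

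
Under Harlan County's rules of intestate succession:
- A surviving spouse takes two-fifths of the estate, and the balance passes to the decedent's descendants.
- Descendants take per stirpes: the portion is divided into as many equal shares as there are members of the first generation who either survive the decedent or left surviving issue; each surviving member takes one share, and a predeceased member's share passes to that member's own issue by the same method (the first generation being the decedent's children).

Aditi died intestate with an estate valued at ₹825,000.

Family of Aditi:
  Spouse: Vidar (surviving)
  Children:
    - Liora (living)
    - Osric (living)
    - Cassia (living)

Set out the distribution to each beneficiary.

Vidar takes two-fifths of ₹825,000 = ₹330,000. The remaining ₹495,000 passes to the descendants.
The descendants' portion (₹495,000) is divided into 3 shares of ₹165,000: Liora, Osric, and Cassia each take ₹165,000.

Vidar: ₹330,000; Liora: ₹165,000; Osric: ₹165,000; Cassia: ₹165,000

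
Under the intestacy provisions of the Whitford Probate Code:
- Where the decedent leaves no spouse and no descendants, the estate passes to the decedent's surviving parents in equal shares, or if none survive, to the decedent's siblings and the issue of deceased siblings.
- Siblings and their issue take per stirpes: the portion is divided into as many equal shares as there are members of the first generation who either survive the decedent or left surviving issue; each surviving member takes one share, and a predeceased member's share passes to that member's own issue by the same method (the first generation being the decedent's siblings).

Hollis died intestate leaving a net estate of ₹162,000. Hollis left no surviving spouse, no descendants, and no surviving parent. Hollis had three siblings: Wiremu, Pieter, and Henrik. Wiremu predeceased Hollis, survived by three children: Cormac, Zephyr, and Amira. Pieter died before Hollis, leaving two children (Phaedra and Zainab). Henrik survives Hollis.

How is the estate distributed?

Cormac: ₹18,000; Zephyr: ₹18,000; Amira: ₹18,000; Phaedra: ₹27,000; Zainab: ₹27,000; Henrik: ₹54,000

The entire ₹162,000 passes to the siblings and their issue.
That amount (₹162,000) is divided into 3 shares of ₹54,000: Henrik takes ₹54,000; Wiremu's ₹54,000 share passes to Wiremu's issue; Pieter's ₹54,000 share passes to Pieter's issue.
Wiremu's share (₹54,000) is divided into 3 shares of ₹18,000: Cormac, Zephyr, and Amira each take ₹18,000.
Pieter's share (₹54,000) is divided into 2 shares of ₹27,000: Phaedra and Zainab each take ₹27,000.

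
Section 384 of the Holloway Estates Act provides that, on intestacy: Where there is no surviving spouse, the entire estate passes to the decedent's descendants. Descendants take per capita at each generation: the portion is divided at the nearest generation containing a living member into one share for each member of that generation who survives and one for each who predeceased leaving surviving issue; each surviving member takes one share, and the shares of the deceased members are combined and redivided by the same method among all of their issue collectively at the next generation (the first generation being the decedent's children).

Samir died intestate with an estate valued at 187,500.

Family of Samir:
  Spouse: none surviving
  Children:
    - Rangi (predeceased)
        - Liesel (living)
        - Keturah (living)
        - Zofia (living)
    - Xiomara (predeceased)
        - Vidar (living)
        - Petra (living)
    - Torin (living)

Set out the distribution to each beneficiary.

Liesel: 25,000; Keturah: 25,000; Zofia: 25,000; Vidar: 25,000; Petra: 25,000; Torin: 62,500

The entire 187,500 passes to the descendants.
That amount (187,500) is divided at the children's generation into 3 shares of 62,500. Torin takes 62,500. The 2 shares of the deceased (Rangi and Xiomara) are combined into a pool of 125,000.
That pool (125,000) is divided at the grandchildren's generation equally among Liesel, Keturah, Zofia, Vidar, and Petra: 25,000 each.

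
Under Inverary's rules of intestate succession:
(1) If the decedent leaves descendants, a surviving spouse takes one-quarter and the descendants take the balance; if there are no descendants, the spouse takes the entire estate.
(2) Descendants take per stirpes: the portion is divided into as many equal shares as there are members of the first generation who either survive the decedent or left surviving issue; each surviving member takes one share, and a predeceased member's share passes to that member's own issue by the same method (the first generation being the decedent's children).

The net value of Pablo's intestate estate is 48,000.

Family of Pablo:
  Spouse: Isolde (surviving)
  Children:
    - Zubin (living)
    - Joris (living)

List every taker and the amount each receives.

Isolde takes one-quarter of 48,000 = 12,000. The remaining 36,000 passes to the descendants.
The descendants' portion (36,000) is divided into 2 shares of 18,000: Zubin and Joris each take 18,000.

Isolde: 12,000; Zubin: 18,000; Joris: 18,000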